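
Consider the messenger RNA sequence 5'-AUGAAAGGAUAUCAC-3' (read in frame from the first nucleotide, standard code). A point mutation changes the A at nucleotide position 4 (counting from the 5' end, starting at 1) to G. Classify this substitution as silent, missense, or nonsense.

Position 4 falls in codon 2: AAA → Lys.
After the substitution the codon is GAA → Glu.
Lys ≠ Glu, so this is a missense mutation.

missense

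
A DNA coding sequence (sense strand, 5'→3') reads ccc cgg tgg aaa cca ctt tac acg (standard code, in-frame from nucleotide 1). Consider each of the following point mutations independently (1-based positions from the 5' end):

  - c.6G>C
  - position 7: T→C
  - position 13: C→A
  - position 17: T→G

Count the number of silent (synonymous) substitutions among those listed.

1

Codon 2: CGG (Arg) → CGC (Arg) — synonymous.
Codon 3: TGG (Trp) → CGG (Arg) — missense.
Codon 5: CCA (Pro) → ACA (Thr) — missense.
Codon 6: CTT (Leu) → CGT (Arg) — missense.
Synonymous: 1 of 4.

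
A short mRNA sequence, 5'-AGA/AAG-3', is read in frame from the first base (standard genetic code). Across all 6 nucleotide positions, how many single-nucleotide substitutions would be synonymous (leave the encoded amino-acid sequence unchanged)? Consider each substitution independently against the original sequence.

Codon 1 (AGA, Arg): 2 synonymous substitutions.
Codon 2 (AAG, Lys): 1 synonymous substitution.
Total: 2 + 1 = 3.

3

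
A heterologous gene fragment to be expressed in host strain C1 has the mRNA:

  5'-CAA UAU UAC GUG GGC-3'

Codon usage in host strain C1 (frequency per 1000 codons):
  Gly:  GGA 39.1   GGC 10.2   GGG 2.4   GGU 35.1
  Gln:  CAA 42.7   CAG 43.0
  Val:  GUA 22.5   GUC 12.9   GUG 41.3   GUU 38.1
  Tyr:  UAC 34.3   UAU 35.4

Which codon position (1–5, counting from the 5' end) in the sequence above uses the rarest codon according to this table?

Codon 1 CAA (Gln): 42.7 per 1000.
Codon 2 UAU (Tyr): 35.4 per 1000.
Codon 3 UAC (Tyr): 34.3 per 1000.
Codon 4 GUG (Val): 41.3 per 1000.
Codon 5 GGC (Gly): 10.2 per 1000.
Lowest frequency is 10.2 at codon 5.

5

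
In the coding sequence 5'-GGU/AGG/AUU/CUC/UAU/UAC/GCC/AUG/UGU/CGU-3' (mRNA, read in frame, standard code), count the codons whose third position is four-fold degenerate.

4

Codon 1 GGU (Gly): third position 4-fold.
Codon 2 AGG (Arg): third position 2-fold.
Codon 3 AUU (Ile): third position 3-fold.
Codon 4 CUC (Leu): third position 4-fold.
Codon 5 UAU (Tyr): third position 2-fold.
Codon 6 UAC (Tyr): third position 2-fold.
Codon 7 GCC (Ala): third position 4-fold.
Codon 8 AUG (Met): third position 1-fold.
Codon 9 UGU (Cys): third position 2-fold.
Codon 10 CGU (Arg): third position 4-fold.
Four-fold degenerate third positions: 4.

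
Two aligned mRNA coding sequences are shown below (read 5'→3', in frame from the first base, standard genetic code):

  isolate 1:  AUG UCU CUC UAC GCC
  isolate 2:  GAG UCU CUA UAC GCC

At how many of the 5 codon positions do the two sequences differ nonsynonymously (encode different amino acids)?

Codon 1: AUG Met / GAG Glu — nonsynonymous.
Codon 2: UCU Ser / UCU Ser — identical.
Codon 3: CUC Leu / CUA Leu — synonymous.
Codon 4: UAC Tyr / UAC Tyr — identical.
Codon 5: GCC Ala / GCC Ala — identical.
Nonsynonymous differences: 1.

1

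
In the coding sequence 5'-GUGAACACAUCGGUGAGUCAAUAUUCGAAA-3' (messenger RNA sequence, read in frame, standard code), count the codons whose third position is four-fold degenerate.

5

Codon 1 GUG (Val): third position 4-fold.
Codon 2 AAC (Asn): third position 2-fold.
Codon 3 ACA (Thr): third position 4-fold.
Codon 4 UCG (Ser): third position 4-fold.
Codon 5 GUG (Val): third position 4-fold.
Codon 6 AGU (Ser): third position 2-fold.
Codon 7 CAA (Gln): third position 2-fold.
Codon 8 UAU (Tyr): third position 2-fold.
Codon 9 UCG (Ser): third position 4-fold.
Codon 10 AAA (Lys): third position 2-fold.
Four-fold degenerate third positions: 5.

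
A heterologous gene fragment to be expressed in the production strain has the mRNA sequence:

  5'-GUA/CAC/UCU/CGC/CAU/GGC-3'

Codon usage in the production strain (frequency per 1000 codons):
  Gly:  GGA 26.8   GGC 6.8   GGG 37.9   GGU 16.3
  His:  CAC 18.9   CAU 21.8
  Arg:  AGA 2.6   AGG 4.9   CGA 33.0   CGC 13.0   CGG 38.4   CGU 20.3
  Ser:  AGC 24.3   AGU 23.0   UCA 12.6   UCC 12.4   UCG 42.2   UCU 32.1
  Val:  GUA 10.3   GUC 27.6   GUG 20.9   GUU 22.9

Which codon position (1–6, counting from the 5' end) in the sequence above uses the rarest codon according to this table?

Codon 1 GUA (Val): 10.3 per 1000.
Codon 2 CAC (His): 18.9 per 1000.
Codon 3 UCU (Ser): 32.1 per 1000.
Codon 4 CGC (Arg): 13.0 per 1000.
Codon 5 CAU (His): 21.8 per 1000.
Codon 6 GGC (Gly): 6.8 per 1000.
Lowest frequency is 6.8 at codon 6.

6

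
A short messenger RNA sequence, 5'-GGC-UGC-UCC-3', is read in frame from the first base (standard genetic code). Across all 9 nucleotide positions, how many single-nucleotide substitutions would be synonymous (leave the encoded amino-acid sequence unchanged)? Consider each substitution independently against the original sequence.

7

Codon 1 (GGC, Gly): 3 synonymous substitutions.
Codon 2 (UGC, Cys): 1 synonymous substitution.
Codon 3 (UCC, Ser): 3 synonymous substitutions.
Total: 3 + 1 + 3 = 7.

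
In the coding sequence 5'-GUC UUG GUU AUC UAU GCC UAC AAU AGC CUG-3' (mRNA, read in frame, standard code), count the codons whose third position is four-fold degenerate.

4

Codon 1 GUC (Val): third position 4-fold.
Codon 2 UUG (Leu): third position 2-fold.
Codon 3 GUU (Val): third position 4-fold.
Codon 4 AUC (Ile): third position 3-fold.
Codon 5 UAU (Tyr): third position 2-fold.
Codon 6 GCC (Ala): third position 4-fold.
Codon 7 UAC (Tyr): third position 2-fold.
Codon 8 AAU (Asn): third position 2-fold.
Codon 9 AGC (Ser): third position 2-fold.
Codon 10 CUG (Leu): third position 4-fold.
Four-fold degenerate third positions: 4.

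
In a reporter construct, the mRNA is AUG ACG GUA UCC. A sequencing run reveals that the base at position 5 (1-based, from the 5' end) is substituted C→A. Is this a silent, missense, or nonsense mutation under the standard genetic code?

Position 5 falls in codon 2: ACG → Thr.
After the substitution the codon is AAG → Lys.
Thr ≠ Lys, so this is a missense mutation.

missense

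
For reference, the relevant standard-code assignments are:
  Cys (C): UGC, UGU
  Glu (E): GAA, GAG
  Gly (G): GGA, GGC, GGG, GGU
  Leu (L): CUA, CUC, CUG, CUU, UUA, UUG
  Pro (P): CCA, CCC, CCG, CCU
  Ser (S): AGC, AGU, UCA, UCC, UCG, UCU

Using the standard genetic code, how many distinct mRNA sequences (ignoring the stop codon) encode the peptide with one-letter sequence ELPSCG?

2304

Glu: 2 codons.
Leu: 6 codons.
Pro: 4 codons.
Ser: 6 codons.
Cys: 2 codons.
Gly: 4 codons.
2 × 6 × 4 × 6 × 2 × 4 = 2304.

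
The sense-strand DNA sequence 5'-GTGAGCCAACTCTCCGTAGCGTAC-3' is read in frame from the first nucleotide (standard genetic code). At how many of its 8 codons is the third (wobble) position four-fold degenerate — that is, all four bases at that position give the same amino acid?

5

Codon 1 GTG (Val): third position 4-fold.
Codon 2 AGC (Ser): third position 2-fold.
Codon 3 CAA (Gln): third position 2-fold.
Codon 4 CTC (Leu): third position 4-fold.
Codon 5 TCC (Ser): third position 4-fold.
Codon 6 GTA (Val): third position 4-fold.
Codon 7 GCG (Ala): third position 4-fold.
Codon 8 TAC (Tyr): third position 2-fold.
Four-fold degenerate third positions: 5.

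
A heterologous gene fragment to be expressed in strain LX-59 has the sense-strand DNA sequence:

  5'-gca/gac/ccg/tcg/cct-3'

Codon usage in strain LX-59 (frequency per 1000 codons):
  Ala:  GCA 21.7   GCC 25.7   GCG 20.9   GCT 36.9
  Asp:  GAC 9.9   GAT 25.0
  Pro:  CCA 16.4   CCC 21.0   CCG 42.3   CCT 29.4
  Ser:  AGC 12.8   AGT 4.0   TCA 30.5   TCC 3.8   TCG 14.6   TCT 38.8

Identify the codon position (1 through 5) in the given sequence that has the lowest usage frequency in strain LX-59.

2

Codon 1 GCA (Ala): 21.7 per 1000.
Codon 2 GAC (Asp): 9.9 per 1000.
Codon 3 CCG (Pro): 42.3 per 1000.
Codon 4 TCG (Ser): 14.6 per 1000.
Codon 5 CCT (Pro): 29.4 per 1000.
Lowest frequency is 9.9 at codon 2.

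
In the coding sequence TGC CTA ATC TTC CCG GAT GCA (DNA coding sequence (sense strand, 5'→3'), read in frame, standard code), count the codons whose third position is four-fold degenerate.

Codon 1 TGC (Cys): third position 2-fold.
Codon 2 CTA (Leu): third position 4-fold.
Codon 3 ATC (Ile): third position 3-fold.
Codon 4 TTC (Phe): third position 2-fold.
Codon 5 CCG (Pro): third position 4-fold.
Codon 6 GAT (Asp): third position 2-fold.
Codon 7 GCA (Ala): third position 4-fold.
Four-fold degenerate third positions: 3.

3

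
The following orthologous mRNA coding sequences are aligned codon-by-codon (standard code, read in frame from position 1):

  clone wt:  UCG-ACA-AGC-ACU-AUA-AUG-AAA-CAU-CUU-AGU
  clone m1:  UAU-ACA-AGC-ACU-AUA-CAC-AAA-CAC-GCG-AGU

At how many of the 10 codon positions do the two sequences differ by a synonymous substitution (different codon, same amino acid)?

Codon 1: UCG Ser / UAU Tyr — nonsynonymous.
Codon 2: ACA Thr / ACA Thr — identical.
Codon 3: AGC Ser / AGC Ser — identical.
Codon 4: ACU Thr / ACU Thr — identical.
Codon 5: AUA Ile / AUA Ile — identical.
Codon 6: AUG Met / CAC His — nonsynonymous.
Codon 7: AAA Lys / AAA Lys — identical.
Codon 8: CAU His / CAC His — synonymous.
Codon 9: CUU Leu / GCG Ala — nonsynonymous.
Codon 10: AGU Ser / AGU Ser — identical.
Synonymous differences: 1.

1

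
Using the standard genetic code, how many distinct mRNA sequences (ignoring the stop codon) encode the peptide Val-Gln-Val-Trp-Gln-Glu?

128

Val: 4 codons.
Gln: 2 codons.
Val: 4 codons.
Trp: 1 codon.
Gln: 2 codons.
Glu: 2 codons.
4 × 2 × 4 × 1 × 2 × 2 = 128.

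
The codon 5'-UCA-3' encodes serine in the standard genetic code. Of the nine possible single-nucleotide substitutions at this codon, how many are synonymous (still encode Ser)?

3

Position 1: none → 0 synonymous.
Position 2: none → 0 synonymous.
Position 3: UCU, UCC, UCG → 3 synonymous.
Total: 0 + 0 + 3 = 3.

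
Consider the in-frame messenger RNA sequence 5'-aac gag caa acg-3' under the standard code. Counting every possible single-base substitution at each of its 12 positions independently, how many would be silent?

Codon 1 (AAC, Asn): 1 synonymous substitution.
Codon 2 (GAG, Glu): 1 synonymous substitution.
Codon 3 (CAA, Gln): 1 synonymous substitution.
Codon 4 (ACG, Thr): 3 synonymous substitutions.
Total: 1 + 1 + 1 + 3 = 6.

6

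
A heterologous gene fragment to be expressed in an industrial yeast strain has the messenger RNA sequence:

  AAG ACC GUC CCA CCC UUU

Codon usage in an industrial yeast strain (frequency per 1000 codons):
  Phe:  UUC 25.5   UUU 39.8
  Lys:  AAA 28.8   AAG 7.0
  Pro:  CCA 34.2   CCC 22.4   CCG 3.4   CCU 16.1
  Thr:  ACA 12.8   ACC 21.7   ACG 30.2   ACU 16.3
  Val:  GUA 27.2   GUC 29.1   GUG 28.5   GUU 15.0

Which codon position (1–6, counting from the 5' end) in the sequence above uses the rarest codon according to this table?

Codon 1 AAG (Lys): 7.0 per 1000.
Codon 2 ACC (Thr): 21.7 per 1000.
Codon 3 GUC (Val): 29.1 per 1000.
Codon 4 CCA (Pro): 34.2 per 1000.
Codon 5 CCC (Pro): 22.4 per 1000.
Codon 6 UUU (Phe): 39.8 per 1000.
Lowest frequency is 7.0 at codon 1.

1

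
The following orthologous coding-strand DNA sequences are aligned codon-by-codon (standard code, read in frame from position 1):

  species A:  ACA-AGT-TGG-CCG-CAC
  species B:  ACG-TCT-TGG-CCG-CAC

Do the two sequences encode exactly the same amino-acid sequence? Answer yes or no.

yes

Codon 1: ACA Thr / ACG Thr — synonymous.
Codon 2: AGT Ser / TCT Ser — synonymous.
Codon 3: TGG Trp / TGG Trp — identical.
Codon 4: CCG Pro / CCG Pro — identical.
Codon 5: CAC His / CAC His — identical.
Nonsynonymous differences: 0 → same protein.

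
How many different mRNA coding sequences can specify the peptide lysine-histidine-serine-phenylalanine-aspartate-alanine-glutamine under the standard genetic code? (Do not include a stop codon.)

768

Lys: 2 codons.
His: 2 codons.
Ser: 6 codons.
Phe: 2 codons.
Asp: 2 codons.
Ala: 4 codons.
Gln: 2 codons.
2 × 2 × 6 × 2 × 2 × 4 × 2 = 768.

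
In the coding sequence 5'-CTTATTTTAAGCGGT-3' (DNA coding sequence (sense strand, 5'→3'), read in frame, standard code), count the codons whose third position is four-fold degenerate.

Codon 1 CTT (Leu): third position 4-fold.
Codon 2 ATT (Ile): third position 3-fold.
Codon 3 TTA (Leu): third position 2-fold.
Codon 4 AGC (Ser): third position 2-fold.
Codon 5 GGT (Gly): third position 4-fold.
Four-fold degenerate third positions: 2.

2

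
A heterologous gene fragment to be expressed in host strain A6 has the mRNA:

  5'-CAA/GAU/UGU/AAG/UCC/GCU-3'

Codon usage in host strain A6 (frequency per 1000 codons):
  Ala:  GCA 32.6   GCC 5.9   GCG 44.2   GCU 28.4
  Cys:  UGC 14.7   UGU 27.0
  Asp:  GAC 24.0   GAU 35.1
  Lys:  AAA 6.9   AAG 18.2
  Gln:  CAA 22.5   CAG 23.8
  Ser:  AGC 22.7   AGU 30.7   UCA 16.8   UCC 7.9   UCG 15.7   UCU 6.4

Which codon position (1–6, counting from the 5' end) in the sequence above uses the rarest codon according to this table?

5

Codon 1 CAA (Gln): 22.5 per 1000.
Codon 2 GAU (Asp): 35.1 per 1000.
Codon 3 UGU (Cys): 27.0 per 1000.
Codon 4 AAG (Lys): 18.2 per 1000.
Codon 5 UCC (Ser): 7.9 per 1000.
Codon 6 GCU (Ala): 28.4 per 1000.
Lowest frequency is 7.9 at codon 5.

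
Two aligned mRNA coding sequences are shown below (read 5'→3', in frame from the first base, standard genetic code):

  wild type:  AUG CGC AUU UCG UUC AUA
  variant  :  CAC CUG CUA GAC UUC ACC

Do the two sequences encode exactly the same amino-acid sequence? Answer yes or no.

Codon 1: AUG Met / CAC His — nonsynonymous.
Codon 2: CGC Arg / CUG Leu — nonsynonymous.
Codon 3: AUU Ile / CUA Leu — nonsynonymous.
Codon 4: UCG Ser / GAC Asp — nonsynonymous.
Codon 5: UUC Phe / UUC Phe — identical.
Codon 6: AUA Ile / ACC Thr — nonsynonymous.
Nonsynonymous differences: 5 → different protein.

no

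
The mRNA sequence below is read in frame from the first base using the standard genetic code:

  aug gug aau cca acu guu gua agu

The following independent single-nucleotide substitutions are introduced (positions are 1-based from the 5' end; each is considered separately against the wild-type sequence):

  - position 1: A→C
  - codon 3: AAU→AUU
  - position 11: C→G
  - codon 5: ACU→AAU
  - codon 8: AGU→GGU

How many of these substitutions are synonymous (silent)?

Codon 1: AUG (Met) → CUG (Leu) — missense.
Codon 3: AAU (Asn) → AUU (Ile) — missense.
Codon 4: CCA (Pro) → CGA (Arg) — missense.
Codon 5: ACU (Thr) → AAU (Asn) — missense.
Codon 8: AGU (Ser) → GGU (Gly) — missense.
Synonymous: 0 of 5.

0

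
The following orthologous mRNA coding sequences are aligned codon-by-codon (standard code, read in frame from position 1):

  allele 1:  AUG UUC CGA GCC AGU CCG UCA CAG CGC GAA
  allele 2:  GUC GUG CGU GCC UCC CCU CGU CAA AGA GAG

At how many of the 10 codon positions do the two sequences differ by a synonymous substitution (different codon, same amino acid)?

6

Codon 1: AUG Met / GUC Val — nonsynonymous.
Codon 2: UUC Phe / GUG Val — nonsynonymous.
Codon 3: CGA Arg / CGU Arg — synonymous.
Codon 4: GCC Ala / GCC Ala — identical.
Codon 5: AGU Ser / UCC Ser — synonymous.
Codon 6: CCG Pro / CCU Pro — synonymous.
Codon 7: UCA Ser / CGU Arg — nonsynonymous.
Codon 8: CAG Gln / CAA Gln — synonymous.
Codon 9: CGC Arg / AGA Arg — synonymous.
Codon 10: GAA Glu / GAG Glu — synonymous.
Synonymous differences: 6.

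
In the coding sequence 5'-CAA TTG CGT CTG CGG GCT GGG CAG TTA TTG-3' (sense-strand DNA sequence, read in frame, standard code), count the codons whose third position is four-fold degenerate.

5

Codon 1 CAA (Gln): third position 2-fold.
Codon 2 TTG (Leu): third position 2-fold.
Codon 3 CGT (Arg): third position 4-fold.
Codon 4 CTG (Leu): third position 4-fold.
Codon 5 CGG (Arg): third position 4-fold.
Codon 6 GCT (Ala): third position 4-fold.
Codon 7 GGG (Gly): third position 4-fold.
Codon 8 CAG (Gln): third position 2-fold.
Codon 9 TTA (Leu): third position 2-fold.
Codon 10 TTG (Leu): third position 2-fold.
Four-fold degenerate third positions: 5.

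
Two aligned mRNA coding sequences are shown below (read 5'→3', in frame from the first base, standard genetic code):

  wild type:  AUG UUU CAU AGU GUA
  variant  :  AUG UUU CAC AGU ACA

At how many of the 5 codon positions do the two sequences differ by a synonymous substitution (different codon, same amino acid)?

1

Codon 1: AUG Met / AUG Met — identical.
Codon 2: UUU Phe / UUU Phe — identical.
Codon 3: CAU His / CAC His — synonymous.
Codon 4: AGU Ser / AGU Ser — identical.
Codon 5: GUA Val / ACA Thr — nonsynonymous.
Synonymous differences: 1.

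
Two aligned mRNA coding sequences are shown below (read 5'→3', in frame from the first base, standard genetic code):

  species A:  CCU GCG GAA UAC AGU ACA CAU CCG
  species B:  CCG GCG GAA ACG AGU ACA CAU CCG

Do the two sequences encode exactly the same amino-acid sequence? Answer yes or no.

Codon 1: CCU Pro / CCG Pro — synonymous.
Codon 2: GCG Ala / GCG Ala — identical.
Codon 3: GAA Glu / GAA Glu — identical.
Codon 4: UAC Tyr / ACG Thr — nonsynonymous.
Codon 5: AGU Ser / AGU Ser — identical.
Codon 6: ACA Thr / ACA Thr — identical.
Codon 7: CAU His / CAU His — identical.
Codon 8: CCG Pro / CCG Pro — identical.
Nonsynonymous differences: 1 → different protein.

no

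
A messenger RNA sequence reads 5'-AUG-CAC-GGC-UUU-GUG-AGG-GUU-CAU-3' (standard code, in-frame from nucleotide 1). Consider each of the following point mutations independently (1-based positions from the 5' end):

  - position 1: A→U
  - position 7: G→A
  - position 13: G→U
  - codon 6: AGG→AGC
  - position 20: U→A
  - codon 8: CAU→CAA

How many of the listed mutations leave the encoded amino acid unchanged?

Codon 1: AUG (Met) → UUG (Leu) — missense.
Codon 3: GGC (Gly) → AGC (Ser) — missense.
Codon 5: GUG (Val) → UUG (Leu) — missense.
Codon 6: AGG (Arg) → AGC (Ser) — missense.
Codon 7: GUU (Val) → GAU (Asp) — missense.
Codon 8: CAU (His) → CAA (Gln) — missense.
Synonymous: 0 of 6.

0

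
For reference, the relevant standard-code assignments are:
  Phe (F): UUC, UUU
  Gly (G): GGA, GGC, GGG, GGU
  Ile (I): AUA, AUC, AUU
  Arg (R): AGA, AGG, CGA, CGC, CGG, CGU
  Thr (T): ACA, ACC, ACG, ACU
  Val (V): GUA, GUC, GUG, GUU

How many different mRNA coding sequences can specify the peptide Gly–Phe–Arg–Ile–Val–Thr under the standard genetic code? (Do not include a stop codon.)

Gly: 4 codons.
Phe: 2 codons.
Arg: 6 codons.
Ile: 3 codons.
Val: 4 codons.
Thr: 4 codons.
4 × 2 × 6 × 3 × 4 × 4 = 2304.

2304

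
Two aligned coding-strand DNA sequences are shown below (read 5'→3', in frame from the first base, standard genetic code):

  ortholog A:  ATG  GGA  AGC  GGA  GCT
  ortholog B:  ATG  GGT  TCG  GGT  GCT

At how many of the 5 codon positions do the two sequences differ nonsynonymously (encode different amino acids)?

Codon 1: ATG Met / ATG Met — identical.
Codon 2: GGA Gly / GGT Gly — synonymous.
Codon 3: AGC Ser / TCG Ser — synonymous.
Codon 4: GGA Gly / GGT Gly — synonymous.
Codon 5: GCT Ala / GCT Ala — identical.
Nonsynonymous differences: 0.

0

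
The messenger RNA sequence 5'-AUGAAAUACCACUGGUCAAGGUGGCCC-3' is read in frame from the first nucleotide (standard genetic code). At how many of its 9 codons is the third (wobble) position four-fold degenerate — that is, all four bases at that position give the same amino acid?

Codon 1 AUG (Met): third position 1-fold.
Codon 2 AAA (Lys): third position 2-fold.
Codon 3 UAC (Tyr): third position 2-fold.
Codon 4 CAC (His): third position 2-fold.
Codon 5 UGG (Trp): third position 1-fold.
Codon 6 UCA (Ser): third position 4-fold.
Codon 7 AGG (Arg): third position 2-fold.
Codon 8 UGG (Trp): third position 1-fold.
Codon 9 CCC (Pro): third position 4-fold.
Four-fold degenerate third positions: 2.

2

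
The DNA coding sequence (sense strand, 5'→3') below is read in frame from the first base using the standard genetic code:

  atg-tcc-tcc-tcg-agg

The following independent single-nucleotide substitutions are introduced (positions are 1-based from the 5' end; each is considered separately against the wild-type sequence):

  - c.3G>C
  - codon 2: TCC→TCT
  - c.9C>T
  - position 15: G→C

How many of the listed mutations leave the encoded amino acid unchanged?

Codon 1: ATG (Met) → ATC (Ile) — missense.
Codon 2: TCC (Ser) → TCT (Ser) — synonymous.
Codon 3: TCC (Ser) → TCT (Ser) — synonymous.
Codon 5: AGG (Arg) → AGC (Ser) — missense.
Synonymous: 2 of 4.

2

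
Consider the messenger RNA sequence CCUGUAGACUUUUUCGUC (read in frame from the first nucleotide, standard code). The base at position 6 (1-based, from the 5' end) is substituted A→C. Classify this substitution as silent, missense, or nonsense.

silent

Position 6 falls in codon 2: GUA → Val.
After the substitution the codon is GUC → Val.
Both encode Val, so the change is synonymous.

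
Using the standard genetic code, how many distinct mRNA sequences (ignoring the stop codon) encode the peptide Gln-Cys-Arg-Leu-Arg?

Gln: 2 codons.
Cys: 2 codons.
Arg: 6 codons.
Leu: 6 codons.
Arg: 6 codons.
2 × 2 × 6 × 6 × 6 = 864.

864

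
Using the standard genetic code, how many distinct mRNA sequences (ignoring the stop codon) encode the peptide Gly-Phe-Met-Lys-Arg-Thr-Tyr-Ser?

Gly: 4 codons.
Phe: 2 codons.
Met: 1 codon.
Lys: 2 codons.
Arg: 6 codons.
Thr: 4 codons.
Tyr: 2 codons.
Ser: 6 codons.
4 × 2 × 1 × 2 × 6 × 4 × 2 × 6 = 4608.

4608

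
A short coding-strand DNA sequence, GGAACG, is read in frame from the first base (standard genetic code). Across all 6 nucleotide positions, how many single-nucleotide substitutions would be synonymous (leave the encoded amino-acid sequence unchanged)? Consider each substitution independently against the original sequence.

Codon 1 (GGA, Gly): 3 synonymous substitutions.
Codon 2 (ACG, Thr): 3 synonymous substitutions.
Total: 3 + 3 = 6.

6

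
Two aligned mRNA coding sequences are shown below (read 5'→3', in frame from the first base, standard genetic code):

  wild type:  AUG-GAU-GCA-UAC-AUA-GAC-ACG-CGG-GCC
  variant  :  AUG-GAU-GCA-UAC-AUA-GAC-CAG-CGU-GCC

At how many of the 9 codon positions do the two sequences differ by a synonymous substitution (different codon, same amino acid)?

Codon 1: AUG Met / AUG Met — identical.
Codon 2: GAU Asp / GAU Asp — identical.
Codon 3: GCA Ala / GCA Ala — identical.
Codon 4: UAC Tyr / UAC Tyr — identical.
Codon 5: AUA Ile / AUA Ile — identical.
Codon 6: GAC Asp / GAC Asp — identical.
Codon 7: ACG Thr / CAG Gln — nonsynonymous.
Codon 8: CGG Arg / CGU Arg — synonymous.
Codon 9: GCC Ala / GCC Ala — identical.
Synonymous differences: 1.

1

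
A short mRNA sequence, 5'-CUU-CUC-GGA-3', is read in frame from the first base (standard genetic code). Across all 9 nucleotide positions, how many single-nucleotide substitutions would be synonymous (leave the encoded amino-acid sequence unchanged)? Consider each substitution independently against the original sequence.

Codon 1 (CUU, Leu): 3 synonymous substitutions.
Codon 2 (CUC, Leu): 3 synonymous substitutions.
Codon 3 (GGA, Gly): 3 synonymous substitutions.
Total: 3 + 3 + 3 = 9.

9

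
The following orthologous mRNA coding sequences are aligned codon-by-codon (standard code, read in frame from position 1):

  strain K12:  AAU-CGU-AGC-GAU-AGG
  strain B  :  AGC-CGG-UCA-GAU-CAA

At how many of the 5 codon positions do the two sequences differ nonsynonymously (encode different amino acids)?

Codon 1: AAU Asn / AGC Ser — nonsynonymous.
Codon 2: CGU Arg / CGG Arg — synonymous.
Codon 3: AGC Ser / UCA Ser — synonymous.
Codon 4: GAU Asp / GAU Asp — identical.
Codon 5: AGG Arg / CAA Gln — nonsynonymous.
Nonsynonymous differences: 2.

2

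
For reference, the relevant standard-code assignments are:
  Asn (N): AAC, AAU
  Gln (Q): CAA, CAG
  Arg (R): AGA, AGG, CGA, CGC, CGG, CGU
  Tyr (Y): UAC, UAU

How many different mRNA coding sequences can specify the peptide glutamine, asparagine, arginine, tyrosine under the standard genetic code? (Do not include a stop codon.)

Gln: 2 codons.
Asn: 2 codons.
Arg: 6 codons.
Tyr: 2 codons.
2 × 2 × 6 × 2 = 48.

48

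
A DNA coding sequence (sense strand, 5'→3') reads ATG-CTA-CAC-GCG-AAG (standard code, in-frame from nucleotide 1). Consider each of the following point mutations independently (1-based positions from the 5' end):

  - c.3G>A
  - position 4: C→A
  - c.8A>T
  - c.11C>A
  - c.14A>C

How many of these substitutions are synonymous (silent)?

0

Codon 1: ATG (Met) → ATA (Ile) — missense.
Codon 2: CTA (Leu) → ATA (Ile) — missense.
Codon 3: CAC (His) → CTC (Leu) — missense.
Codon 4: GCG (Ala) → GAG (Glu) — missense.
Codon 5: AAG (Lys) → ACG (Thr) — missense.
Synonymous: 0 of 5.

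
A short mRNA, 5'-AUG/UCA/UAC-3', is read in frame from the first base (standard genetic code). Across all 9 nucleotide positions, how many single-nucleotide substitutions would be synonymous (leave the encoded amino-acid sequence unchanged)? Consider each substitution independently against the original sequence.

4

Codon 1 (AUG, Met): 0 synonymous substitutions.
Codon 2 (UCA, Ser): 3 synonymous substitutions.
Codon 3 (UAC, Tyr): 1 synonymous substitution.
Total: 0 + 3 + 1 = 4.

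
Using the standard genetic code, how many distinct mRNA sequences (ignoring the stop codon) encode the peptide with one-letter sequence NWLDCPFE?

768

Asn: 2 codons.
Trp: 1 codon.
Leu: 6 codons.
Asp: 2 codons.
Cys: 2 codons.
Pro: 4 codons.
Phe: 2 codons.
Glu: 2 codons.
2 × 1 × 6 × 2 × 2 × 4 × 2 × 2 = 768.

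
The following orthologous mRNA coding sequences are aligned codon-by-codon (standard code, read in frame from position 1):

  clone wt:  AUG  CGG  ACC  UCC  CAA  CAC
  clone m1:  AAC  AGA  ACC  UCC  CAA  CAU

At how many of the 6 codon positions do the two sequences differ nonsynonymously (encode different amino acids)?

1

Codon 1: AUG Met / AAC Asn — nonsynonymous.
Codon 2: CGG Arg / AGA Arg — synonymous.
Codon 3: ACC Thr / ACC Thr — identical.
Codon 4: UCC Ser / UCC Ser — identical.
Codon 5: CAA Gln / CAA Gln — identical.
Codon 6: CAC His / CAU His — synonymous.
Nonsynonymous differences: 1.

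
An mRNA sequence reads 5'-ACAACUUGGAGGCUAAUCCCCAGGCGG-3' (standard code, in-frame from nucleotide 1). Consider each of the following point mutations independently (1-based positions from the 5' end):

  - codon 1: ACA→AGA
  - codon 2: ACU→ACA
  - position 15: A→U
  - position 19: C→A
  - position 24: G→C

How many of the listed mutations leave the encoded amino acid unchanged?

2

Codon 1: ACA (Thr) → AGA (Arg) — missense.
Codon 2: ACU (Thr) → ACA (Thr) — synonymous.
Codon 5: CUA (Leu) → CUU (Leu) — synonymous.
Codon 7: CCC (Pro) → ACC (Thr) — missense.
Codon 8: AGG (Arg) → AGC (Ser) — missense.
Synonymous: 2 of 5.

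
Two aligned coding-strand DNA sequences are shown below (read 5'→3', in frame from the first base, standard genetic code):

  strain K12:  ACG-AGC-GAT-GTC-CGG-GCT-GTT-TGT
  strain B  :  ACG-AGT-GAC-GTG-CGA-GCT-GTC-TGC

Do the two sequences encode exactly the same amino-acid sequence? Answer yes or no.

yes

Codon 1: ACG Thr / ACG Thr — identical.
Codon 2: AGC Ser / AGT Ser — synonymous.
Codon 3: GAT Asp / GAC Asp — synonymous.
Codon 4: GTC Val / GTG Val — synonymous.
Codon 5: CGG Arg / CGA Arg — synonymous.
Codon 6: GCT Ala / GCT Ala — identical.
Codon 7: GTT Val / GTC Val — synonymous.
Codon 8: TGT Cys / TGC Cys — synonymous.
Nonsynonymous differences: 0 → same protein.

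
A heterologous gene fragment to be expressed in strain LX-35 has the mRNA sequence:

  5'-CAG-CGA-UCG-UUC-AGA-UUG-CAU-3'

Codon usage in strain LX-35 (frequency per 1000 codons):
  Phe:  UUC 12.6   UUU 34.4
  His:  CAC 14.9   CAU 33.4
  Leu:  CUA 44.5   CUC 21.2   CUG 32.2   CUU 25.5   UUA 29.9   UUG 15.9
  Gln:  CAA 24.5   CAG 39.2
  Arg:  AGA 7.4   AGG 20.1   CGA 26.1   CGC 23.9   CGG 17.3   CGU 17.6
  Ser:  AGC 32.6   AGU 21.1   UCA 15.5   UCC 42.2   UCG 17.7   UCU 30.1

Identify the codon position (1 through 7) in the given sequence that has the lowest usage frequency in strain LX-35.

Codon 1 CAG (Gln): 39.2 per 1000.
Codon 2 CGA (Arg): 26.1 per 1000.
Codon 3 UCG (Ser): 17.7 per 1000.
Codon 4 UUC (Phe): 12.6 per 1000.
Codon 5 AGA (Arg): 7.4 per 1000.
Codon 6 UUG (Leu): 15.9 per 1000.
Codon 7 CAU (His): 33.4 per 1000.
Lowest frequency is 7.4 at codon 5.

5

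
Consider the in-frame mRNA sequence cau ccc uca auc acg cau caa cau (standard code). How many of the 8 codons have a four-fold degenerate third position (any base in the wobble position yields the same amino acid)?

3

Codon 1 CAU (His): third position 2-fold.
Codon 2 CCC (Pro): third position 4-fold.
Codon 3 UCA (Ser): third position 4-fold.
Codon 4 AUC (Ile): third position 3-fold.
Codon 5 ACG (Thr): third position 4-fold.
Codon 6 CAU (His): third position 2-fold.
Codon 7 CAA (Gln): third position 2-fold.
Codon 8 CAU (His): third position 2-fold.
Four-fold degenerate third positions: 3.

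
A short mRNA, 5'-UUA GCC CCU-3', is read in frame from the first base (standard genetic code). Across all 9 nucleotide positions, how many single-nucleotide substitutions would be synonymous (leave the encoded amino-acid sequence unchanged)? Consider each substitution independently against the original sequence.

Codon 1 (UUA, Leu): 2 synonymous substitutions.
Codon 2 (GCC, Ala): 3 synonymous substitutions.
Codon 3 (CCU, Pro): 3 synonymous substitutions.
Total: 2 + 3 + 3 = 8.

8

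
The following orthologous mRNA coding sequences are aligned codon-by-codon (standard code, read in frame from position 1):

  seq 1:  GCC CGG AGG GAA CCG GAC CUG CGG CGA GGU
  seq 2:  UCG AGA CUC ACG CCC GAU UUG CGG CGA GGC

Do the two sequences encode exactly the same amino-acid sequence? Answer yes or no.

no

Codon 1: GCC Ala / UCG Ser — nonsynonymous.
Codon 2: CGG Arg / AGA Arg — synonymous.
Codon 3: AGG Arg / CUC Leu — nonsynonymous.
Codon 4: GAA Glu / ACG Thr — nonsynonymous.
Codon 5: CCG Pro / CCC Pro — synonymous.
Codon 6: GAC Asp / GAU Asp — synonymous.
Codon 7: CUG Leu / UUG Leu — synonymous.
Codon 8: CGG Arg / CGG Arg — identical.
Codon 9: CGA Arg / CGA Arg — identical.
Codon 10: GGU Gly / GGC Gly — synonymous.
Nonsynonymous differences: 3 → different protein.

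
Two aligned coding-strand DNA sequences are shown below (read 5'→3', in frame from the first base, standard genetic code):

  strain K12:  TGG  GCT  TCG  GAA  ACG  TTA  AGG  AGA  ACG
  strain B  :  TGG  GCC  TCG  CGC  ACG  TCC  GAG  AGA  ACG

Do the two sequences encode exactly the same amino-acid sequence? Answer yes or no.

no

Codon 1: TGG Trp / TGG Trp — identical.
Codon 2: GCT Ala / GCC Ala — synonymous.
Codon 3: TCG Ser / TCG Ser — identical.
Codon 4: GAA Glu / CGC Arg — nonsynonymous.
Codon 5: ACG Thr / ACG Thr — identical.
Codon 6: TTA Leu / TCC Ser — nonsynonymous.
Codon 7: AGG Arg / GAG Glu — nonsynonymous.
Codon 8: AGA Arg / AGA Arg — identical.
Codon 9: ACG Thr / ACG Thr — identical.
Nonsynonymous differences: 3 → different protein.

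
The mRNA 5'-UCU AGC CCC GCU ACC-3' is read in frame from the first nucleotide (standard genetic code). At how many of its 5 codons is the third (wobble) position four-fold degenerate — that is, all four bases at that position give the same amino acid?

Codon 1 UCU (Ser): third position 4-fold.
Codon 2 AGC (Ser): third position 2-fold.
Codon 3 CCC (Pro): third position 4-fold.
Codon 4 GCU (Ala): third position 4-fold.
Codon 5 ACC (Thr): third position 4-fold.
Four-fold degenerate third positions: 4.

4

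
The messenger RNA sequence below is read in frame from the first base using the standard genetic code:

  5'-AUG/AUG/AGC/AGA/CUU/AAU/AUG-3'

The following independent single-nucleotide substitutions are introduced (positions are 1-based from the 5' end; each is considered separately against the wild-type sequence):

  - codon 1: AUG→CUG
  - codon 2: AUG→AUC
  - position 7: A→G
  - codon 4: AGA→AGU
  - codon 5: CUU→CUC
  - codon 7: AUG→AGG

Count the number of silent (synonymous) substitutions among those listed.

Codon 1: AUG (Met) → CUG (Leu) — missense.
Codon 2: AUG (Met) → AUC (Ile) — missense.
Codon 3: AGC (Ser) → GGC (Gly) — missense.
Codon 4: AGA (Arg) → AGU (Ser) — missense.
Codon 5: CUU (Leu) → CUC (Leu) — synonymous.
Codon 7: AUG (Met) → AGG (Arg) — missense.
Synonymous: 1 of 6.

1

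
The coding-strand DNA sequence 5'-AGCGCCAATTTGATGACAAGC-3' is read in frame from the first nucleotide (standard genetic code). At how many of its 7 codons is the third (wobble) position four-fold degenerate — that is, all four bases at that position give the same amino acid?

Codon 1 AGC (Ser): third position 2-fold.
Codon 2 GCC (Ala): third position 4-fold.
Codon 3 AAT (Asn): third position 2-fold.
Codon 4 TTG (Leu): third position 2-fold.
Codon 5 ATG (Met): third position 1-fold.
Codon 6 ACA (Thr): third position 4-fold.
Codon 7 AGC (Ser): third position 2-fold.
Four-fold degenerate third positions: 2.

2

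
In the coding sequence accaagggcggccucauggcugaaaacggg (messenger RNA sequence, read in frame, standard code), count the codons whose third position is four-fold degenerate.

6

Codon 1 ACC (Thr): third position 4-fold.
Codon 2 AAG (Lys): third position 2-fold.
Codon 3 GGC (Gly): third position 4-fold.
Codon 4 GGC (Gly): third position 4-fold.
Codon 5 CUC (Leu): third position 4-fold.
Codon 6 AUG (Met): third position 1-fold.
Codon 7 GCU (Ala): third position 4-fold.
Codon 8 GAA (Glu): third position 2-fold.
Codon 9 AAC (Asn): third position 2-fold.
Codon 10 GGG (Gly): third position 4-fold.
Four-fold degenerate third positions: 6.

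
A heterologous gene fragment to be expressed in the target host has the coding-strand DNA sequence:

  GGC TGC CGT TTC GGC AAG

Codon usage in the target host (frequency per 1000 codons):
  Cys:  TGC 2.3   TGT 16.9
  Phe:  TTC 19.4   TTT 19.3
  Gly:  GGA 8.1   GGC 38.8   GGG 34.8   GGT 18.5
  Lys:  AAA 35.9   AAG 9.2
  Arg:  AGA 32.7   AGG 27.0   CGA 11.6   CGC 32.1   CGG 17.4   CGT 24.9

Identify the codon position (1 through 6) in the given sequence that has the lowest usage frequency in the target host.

Codon 1 GGC (Gly): 38.8 per 1000.
Codon 2 TGC (Cys): 2.3 per 1000.
Codon 3 CGT (Arg): 24.9 per 1000.
Codon 4 TTC (Phe): 19.4 per 1000.
Codon 5 GGC (Gly): 38.8 per 1000.
Codon 6 AAG (Lys): 9.2 per 1000.
Lowest frequency is 2.3 at codon 2.

2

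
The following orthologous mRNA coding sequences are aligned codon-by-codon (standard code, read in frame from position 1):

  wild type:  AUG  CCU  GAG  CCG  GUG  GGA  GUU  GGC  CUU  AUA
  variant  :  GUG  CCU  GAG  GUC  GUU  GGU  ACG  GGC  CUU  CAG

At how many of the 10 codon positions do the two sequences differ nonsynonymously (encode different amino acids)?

Codon 1: AUG Met / GUG Val — nonsynonymous.
Codon 2: CCU Pro / CCU Pro — identical.
Codon 3: GAG Glu / GAG Glu — identical.
Codon 4: CCG Pro / GUC Val — nonsynonymous.
Codon 5: GUG Val / GUU Val — synonymous.
Codon 6: GGA Gly / GGU Gly — synonymous.
Codon 7: GUU Val / ACG Thr — nonsynonymous.
Codon 8: GGC Gly / GGC Gly — identical.
Codon 9: CUU Leu / CUU Leu — identical.
Codon 10: AUA Ile / CAG Gln — nonsynonymous.
Nonsynonymous differences: 4.

4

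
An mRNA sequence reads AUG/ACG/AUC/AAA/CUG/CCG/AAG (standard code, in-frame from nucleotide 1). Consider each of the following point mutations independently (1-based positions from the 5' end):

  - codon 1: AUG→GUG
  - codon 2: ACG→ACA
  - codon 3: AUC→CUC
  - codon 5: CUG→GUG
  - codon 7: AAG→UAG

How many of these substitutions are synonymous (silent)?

1

Codon 1: AUG (Met) → GUG (Val) — missense.
Codon 2: ACG (Thr) → ACA (Thr) — synonymous.
Codon 3: AUC (Ile) → CUC (Leu) — missense.
Codon 5: CUG (Leu) → GUG (Val) — missense.
Codon 7: AAG (Lys) → UAG (Stop) — nonsense.
Synonymous: 1 of 5.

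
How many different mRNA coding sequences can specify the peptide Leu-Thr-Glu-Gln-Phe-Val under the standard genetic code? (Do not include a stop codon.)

768

Leu: 6 codons.
Thr: 4 codons.
Glu: 2 codons.
Gln: 2 codons.
Phe: 2 codons.
Val: 4 codons.
6 × 4 × 2 × 2 × 2 × 4 = 768.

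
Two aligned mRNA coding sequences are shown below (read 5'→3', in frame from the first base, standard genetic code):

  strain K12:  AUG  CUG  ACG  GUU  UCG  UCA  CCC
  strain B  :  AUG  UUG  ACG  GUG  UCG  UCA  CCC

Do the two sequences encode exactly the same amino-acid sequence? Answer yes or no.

Codon 1: AUG Met / AUG Met — identical.
Codon 2: CUG Leu / UUG Leu — synonymous.
Codon 3: ACG Thr / ACG Thr — identical.
Codon 4: GUU Val / GUG Val — synonymous.
Codon 5: UCG Ser / UCG Ser — identical.
Codon 6: UCA Ser / UCA Ser — identical.
Codon 7: CCC Pro / CCC Pro — identical.
Nonsynonymous differences: 0 → same protein.

yes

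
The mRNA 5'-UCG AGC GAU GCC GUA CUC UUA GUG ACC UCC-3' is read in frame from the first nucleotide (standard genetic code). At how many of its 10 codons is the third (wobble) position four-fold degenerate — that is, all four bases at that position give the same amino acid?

7

Codon 1 UCG (Ser): third position 4-fold.
Codon 2 AGC (Ser): third position 2-fold.
Codon 3 GAU (Asp): third position 2-fold.
Codon 4 GCC (Ala): third position 4-fold.
Codon 5 GUA (Val): third position 4-fold.
Codon 6 CUC (Leu): third position 4-fold.
Codon 7 UUA (Leu): third position 2-fold.
Codon 8 GUG (Val): third position 4-fold.
Codon 9 ACC (Thr): third position 4-fold.
Codon 10 UCC (Ser): third position 4-fold.
Four-fold degenerate third positions: 7.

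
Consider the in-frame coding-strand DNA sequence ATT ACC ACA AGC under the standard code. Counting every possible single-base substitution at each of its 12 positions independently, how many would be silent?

9

Codon 1 (ATT, Ile): 2 synonymous substitutions.
Codon 2 (ACC, Thr): 3 synonymous substitutions.
Codon 3 (ACA, Thr): 3 synonymous substitutions.
Codon 4 (AGC, Ser): 1 synonymous substitution.
Total: 2 + 3 + 3 + 1 = 9.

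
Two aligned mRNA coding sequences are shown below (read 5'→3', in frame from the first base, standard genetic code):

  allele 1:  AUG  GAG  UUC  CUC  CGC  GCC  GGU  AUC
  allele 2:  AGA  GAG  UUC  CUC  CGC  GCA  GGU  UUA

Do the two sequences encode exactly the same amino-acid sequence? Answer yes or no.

Codon 1: AUG Met / AGA Arg — nonsynonymous.
Codon 2: GAG Glu / GAG Glu — identical.
Codon 3: UUC Phe / UUC Phe — identical.
Codon 4: CUC Leu / CUC Leu — identical.
Codon 5: CGC Arg / CGC Arg — identical.
Codon 6: GCC Ala / GCA Ala — synonymous.
Codon 7: GGU Gly / GGU Gly — identical.
Codon 8: AUC Ile / UUA Leu — nonsynonymous.
Nonsynonymous differences: 2 → different protein.

no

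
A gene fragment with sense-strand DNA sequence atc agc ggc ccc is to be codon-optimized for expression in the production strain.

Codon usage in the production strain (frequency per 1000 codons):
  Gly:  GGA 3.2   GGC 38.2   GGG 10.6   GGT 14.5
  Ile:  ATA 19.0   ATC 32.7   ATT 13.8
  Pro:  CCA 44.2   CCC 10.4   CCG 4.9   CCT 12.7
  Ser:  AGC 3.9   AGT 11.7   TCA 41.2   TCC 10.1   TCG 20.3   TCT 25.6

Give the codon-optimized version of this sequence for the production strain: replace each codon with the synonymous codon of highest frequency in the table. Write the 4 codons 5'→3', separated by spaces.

ATC TCA GGC CCA

Codon 1 (Ile): best is ATC at 32.7.
Codon 2 (Ser): best is TCA at 41.2.
Codon 3 (Gly): best is GGC at 38.2.
Codon 4 (Pro): best is CCA at 44.2.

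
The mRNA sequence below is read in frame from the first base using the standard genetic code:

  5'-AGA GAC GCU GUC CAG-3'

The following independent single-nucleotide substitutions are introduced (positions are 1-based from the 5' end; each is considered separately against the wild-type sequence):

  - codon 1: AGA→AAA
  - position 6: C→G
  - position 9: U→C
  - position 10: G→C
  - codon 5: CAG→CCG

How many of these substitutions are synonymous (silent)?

Codon 1: AGA (Arg) → AAA (Lys) — missense.
Codon 2: GAC (Asp) → GAG (Glu) — missense.
Codon 3: GCU (Ala) → GCC (Ala) — synonymous.
Codon 4: GUC (Val) → CUC (Leu) — missense.
Codon 5: CAG (Gln) → CCG (Pro) — missense.
Synonymous: 1 of 5.

1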